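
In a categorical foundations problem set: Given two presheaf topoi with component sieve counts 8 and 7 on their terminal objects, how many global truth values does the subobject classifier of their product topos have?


In a product of presheaf topoi E_1 x E_2, the subobject classifier
is Omega = Omega_1 x Omega_2 (componentwise), so
|Omega(top)| = |Omega_1(top_1)| * |Omega_2(top_2)|.
= 8 * 7 = 56.

56


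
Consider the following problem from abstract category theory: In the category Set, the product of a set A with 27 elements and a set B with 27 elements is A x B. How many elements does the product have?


In Set, the product A x B is the Cartesian product.
By the universal property, |A x B| = |A| * |B|.
|A x B| = 27 * 27 = 729

729


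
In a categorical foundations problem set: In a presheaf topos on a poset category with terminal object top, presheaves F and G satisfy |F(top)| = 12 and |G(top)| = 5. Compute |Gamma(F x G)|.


Global sections of a presheaf on a poset with terminal top satisfy
Gamma(H) ~ H(top). Presheaves admit pointwise products, so
(F x G)(top) = F(top) x G(top) (Cartesian product).
|Gamma(F x G)| = |F(top)| * |G(top)| = 12 * 5 = 60.

60


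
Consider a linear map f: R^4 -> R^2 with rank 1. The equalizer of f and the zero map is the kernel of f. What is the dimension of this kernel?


The equalizer of f and the zero map is ker(f).
By the rank-nullity theorem: dim(ker(f)) = dim(domain) - rank(f).
dim(ker(f)) = 4 - 1 = 3

3


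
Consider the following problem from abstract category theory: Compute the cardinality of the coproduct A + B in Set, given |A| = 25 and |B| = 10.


In Set, the coproduct A + B is the disjoint union.
|A + B| = |A| + |B| = 25 + 10 = 35

35


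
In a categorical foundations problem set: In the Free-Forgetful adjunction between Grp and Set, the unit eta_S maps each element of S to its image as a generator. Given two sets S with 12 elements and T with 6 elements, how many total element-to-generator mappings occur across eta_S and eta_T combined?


The unit eta_X: X -> U(F(X)) of the Free-Forgetful adjunction
maps each element of X to a generator of F(X). For X = S + T (disjoint
union in Set), |S + T| = |S| + |T|.
Total mappings = 12 + 6 = 18.

18


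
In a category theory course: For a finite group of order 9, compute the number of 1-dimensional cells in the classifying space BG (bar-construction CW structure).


In the bar-construction CW model of BG, the n-cells are indexed by
n-tuples [g_1|...|g_n] of non-identity elements of G (degenerate
simplices with some g_i = e do not contribute cells), so there are
(|G| - 1)^n n-cells.
For dim = 1 with |G| = 9:
cells = (9 - 1)^1 = 8^1 = 8

8


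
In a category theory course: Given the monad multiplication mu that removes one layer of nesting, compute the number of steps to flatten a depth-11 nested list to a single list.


Each application of mu: T^2 -> T removes one layer of nesting.
Starting at depth 11 (i.e., T^11(X)), we need to reach T(X).
Number of mu applications = 11 - 1 = 10

10


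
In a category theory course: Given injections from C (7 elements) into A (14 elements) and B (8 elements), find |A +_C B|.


The pushout A +_C B identifies the images of C in A and B.
|A +_C B| = |A| + |B| - |C| (for injections).
= 14 + 8 - 7 = 15

15


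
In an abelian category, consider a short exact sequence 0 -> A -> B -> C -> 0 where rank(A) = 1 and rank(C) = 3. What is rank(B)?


For a short exact sequence 0 -> A -> B -> C -> 0,
rank is additive: rank(B) = rank(A) + rank(C).
rank(B) = 1 + 3 = 4

4


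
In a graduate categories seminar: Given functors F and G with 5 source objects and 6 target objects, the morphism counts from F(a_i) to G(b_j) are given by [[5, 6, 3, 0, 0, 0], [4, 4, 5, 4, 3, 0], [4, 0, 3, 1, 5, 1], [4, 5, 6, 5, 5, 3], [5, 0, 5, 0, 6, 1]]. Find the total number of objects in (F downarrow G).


Objects of (F downarrow G) are triples (a, b, h: F(a)->G(b)).
The count equals the sum of all entries in the hom-matrix.
sum(row 0) = 14
sum(row 1) = 20
sum(row 2) = 14
sum(row 3) = 28
sum(row 4) = 17
Grand total = 93

93


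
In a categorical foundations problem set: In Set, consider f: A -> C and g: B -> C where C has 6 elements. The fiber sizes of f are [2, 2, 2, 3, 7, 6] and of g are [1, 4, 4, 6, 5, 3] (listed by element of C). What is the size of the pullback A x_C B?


The pullback A x_C B consists of pairs (a, b) with f(a) = g(b).
For each element c in C, the fiber product has |f^-1(c)| * |g^-1(c)| elements.
Summing over C: 2 * 1 + 2 * 4 + 2 * 4 + 3 * 6 + 7 * 5 + 6 * 3
= 2 + 8 + 8 + 18 + 35 + 18 = 89

89


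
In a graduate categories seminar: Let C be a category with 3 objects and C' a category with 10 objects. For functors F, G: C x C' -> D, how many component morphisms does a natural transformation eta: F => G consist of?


A natural transformation eta: F => G assigns one component morphism per
object of the domain category.
The domain is the product category C x C', so
|Ob(C x C')| = |Ob(C)| * |Ob(C')| = 3 * 10 = 30.
Therefore eta has 30 component morphisms.

30


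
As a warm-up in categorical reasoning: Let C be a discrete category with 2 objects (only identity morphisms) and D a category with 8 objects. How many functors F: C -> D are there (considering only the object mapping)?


A functor from a discrete category C to D is determined by
where each object maps. Each of the 2 objects of C can map
to any of the 8 objects of D independently.
Number of functors = 8^2 = 64

64


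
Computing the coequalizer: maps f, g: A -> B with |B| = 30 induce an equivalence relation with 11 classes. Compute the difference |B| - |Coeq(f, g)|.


The coequalizer Coeq(f, g) = B / ~ has one element per equivalence class.
|B| = 30, |Coeq(f, g)| = 11.
|B| - |Coeq(f, g)| = 30 - 11 = 19.

19


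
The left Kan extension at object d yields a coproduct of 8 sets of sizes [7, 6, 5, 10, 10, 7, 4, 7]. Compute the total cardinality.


Pointwise, the left Kan extension (Lan_F H)(d) is the colimit, indexed
by the comma category (F downarrow d), of H composed with the
projection (F downarrow d) -> C. Here that colimit is given
as a coproduct (disjoint union) of sets, so its cardinality is the
sum of the sizes of the summands.
Coproduct of sets with sizes: 7 + 6 + 5 + 10 + 10 + 7 + 4 + 7
= 56

56


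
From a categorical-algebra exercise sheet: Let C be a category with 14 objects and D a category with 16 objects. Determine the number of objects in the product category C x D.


The product category C x D has objects that are pairs (c, d).
Number of pairs = |Ob(C)| * |Ob(D)| = 14 * 16 = 224

224


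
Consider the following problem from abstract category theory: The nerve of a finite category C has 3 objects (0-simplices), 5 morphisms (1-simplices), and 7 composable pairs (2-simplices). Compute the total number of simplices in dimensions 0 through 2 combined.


The 2-skeleton of the nerve N(C) consists of simplices in dimensions 0, 1, 2:
  |N(C)_0| = 3 (objects)
  |N(C)_1| = 5 (morphisms)
  |N(C)_2| = 7 (composable pairs)
Total = 3 + 5 + 7 = 15

15


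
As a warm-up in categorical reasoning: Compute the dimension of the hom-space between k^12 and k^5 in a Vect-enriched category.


In Vect-enriched categories, Hom(k^n, k^m) is the space of m x n matrices.
dim(Hom(k^12, k^5)) = 5 * 12 = 60

60


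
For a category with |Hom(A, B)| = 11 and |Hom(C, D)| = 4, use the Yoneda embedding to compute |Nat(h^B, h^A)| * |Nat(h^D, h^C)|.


By the Yoneda lemma, Nat(h^B, h^A) is isomorphic to Hom(A, B),
so |Nat(h^B, h^A)| = |Hom(A, B)| and |Nat(h^D, h^C)| = |Hom(C, D)|.
|Hom(A, B)| = 11, |Hom(C, D)| = 4.
|Nat(h^B, h^A) x Nat(h^D, h^C)| = 11 * 4 = 44

44


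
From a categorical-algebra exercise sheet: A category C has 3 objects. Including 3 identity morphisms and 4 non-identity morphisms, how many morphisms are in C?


Each object has an identity morphism, giving 3 identities.
Adding the 4 non-identity morphisms:
Total = 3 + 4 = 7

7


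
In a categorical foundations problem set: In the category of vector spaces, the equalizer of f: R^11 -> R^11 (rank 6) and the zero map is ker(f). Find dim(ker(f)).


The equalizer of f and the zero map is ker(f).
By the rank-nullity theorem: dim(ker(f)) = dim(domain) - rank(f).
dim(ker(f)) = 11 - 6 = 5

5


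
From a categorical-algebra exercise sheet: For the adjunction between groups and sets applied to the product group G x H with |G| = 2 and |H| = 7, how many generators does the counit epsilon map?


The counit epsilon_K: F(U(K)) -> K of the Free-Forgetful adjunction
maps |K| generators of F(U(K)) into K. For K = G x H (the product group),
|G x H| = |G| * |H|.
Total generators mapped = 2 * 7 = 14.

14


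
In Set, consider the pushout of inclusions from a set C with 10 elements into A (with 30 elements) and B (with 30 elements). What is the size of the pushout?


The pushout A +_C B identifies the images of C in A and B.
|A +_C B| = |A| + |B| - |C| (for injections).
= 30 + 30 - 10 = 50

50


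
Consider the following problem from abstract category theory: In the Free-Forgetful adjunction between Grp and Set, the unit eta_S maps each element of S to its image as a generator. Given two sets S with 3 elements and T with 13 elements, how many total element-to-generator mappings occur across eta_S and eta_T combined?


The unit eta_X: X -> U(F(X)) of the Free-Forgetful adjunction
maps each element of X to a generator of F(X). For X = S + T (disjoint
union in Set), |S + T| = |S| + |T|.
Total mappings = 3 + 13 = 16.

16


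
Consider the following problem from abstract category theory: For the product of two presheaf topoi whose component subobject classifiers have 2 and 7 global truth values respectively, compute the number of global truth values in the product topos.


In a product of presheaf topoi E_1 x E_2, the subobject classifier
is Omega = Omega_1 x Omega_2 (componentwise), so
|Omega(top)| = |Omega_1(top_1)| * |Omega_2(top_2)|.
= 2 * 7 = 14.

14


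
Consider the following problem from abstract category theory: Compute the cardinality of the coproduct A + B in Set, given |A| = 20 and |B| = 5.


In Set, the coproduct A + B is the disjoint union.
|A + B| = |A| + |B| = 20 + 5 = 25

25


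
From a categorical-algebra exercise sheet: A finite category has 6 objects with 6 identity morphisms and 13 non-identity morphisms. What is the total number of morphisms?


Each object has an identity morphism, giving 6 identities.
Adding the 13 non-identity morphisms:
Total = 6 + 13 = 19

19


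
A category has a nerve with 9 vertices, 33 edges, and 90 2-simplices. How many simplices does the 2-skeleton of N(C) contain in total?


The 2-skeleton of the nerve N(C) consists of simplices in dimensions 0, 1, 2:
  |N(C)_0| = 9 (objects)
  |N(C)_1| = 33 (morphisms)
  |N(C)_2| = 90 (composable pairs)
Total = 9 + 33 + 90 = 132

132


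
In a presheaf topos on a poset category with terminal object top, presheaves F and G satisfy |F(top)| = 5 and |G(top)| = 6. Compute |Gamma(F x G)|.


Global sections of a presheaf on a poset with terminal top satisfy
Gamma(H) ~ H(top). Presheaves admit pointwise products, so
(F x G)(top) = F(top) x G(top) (Cartesian product).
|Gamma(F x G)| = |F(top)| * |G(top)| = 5 * 6 = 30.

30


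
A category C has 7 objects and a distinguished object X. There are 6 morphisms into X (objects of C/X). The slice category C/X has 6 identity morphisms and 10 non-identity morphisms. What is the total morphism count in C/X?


In the slice category C/X, objects are morphisms to X.
Identity morphisms: 6 (one per object of C/X).
Non-identity morphisms: 10.
Total = 6 + 10 = 16

16


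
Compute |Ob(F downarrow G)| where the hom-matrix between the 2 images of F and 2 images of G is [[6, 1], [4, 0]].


Objects of (F downarrow G) are triples (a, b, h: F(a)->G(b)).
The count equals the sum of all entries in the hom-matrix.
sum(row 0) = 7
sum(row 1) = 4
Grand total = 11

11


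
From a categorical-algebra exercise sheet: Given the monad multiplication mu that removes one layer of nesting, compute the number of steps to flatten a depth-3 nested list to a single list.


Each application of mu: T^2 -> T removes one layer of nesting.
Starting at depth 3 (i.e., T^3(X)), we need to reach T(X).
Number of mu applications = 3 - 1 = 2

2


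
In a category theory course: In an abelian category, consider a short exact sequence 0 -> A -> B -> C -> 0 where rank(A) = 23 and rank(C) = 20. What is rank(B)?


For a short exact sequence 0 -> A -> B -> C -> 0,
rank is additive: rank(B) = rank(A) + rank(C).
rank(B) = 23 + 20 = 43

43


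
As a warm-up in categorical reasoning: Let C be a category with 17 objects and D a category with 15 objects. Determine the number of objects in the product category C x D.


The product category C x D has objects that are pairs (c, d).
Number of pairs = |Ob(C)| * |Ob(D)| = 17 * 15 = 255

255


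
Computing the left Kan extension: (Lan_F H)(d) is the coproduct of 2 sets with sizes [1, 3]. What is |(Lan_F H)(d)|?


Pointwise, the left Kan extension (Lan_F H)(d) is the colimit, indexed
by the comma category (F downarrow d), of H composed with the
projection (F downarrow d) -> C. Here that colimit is given
as a coproduct (disjoint union) of sets, so its cardinality is the
sum of the sizes of the summands.
Coproduct of sets with sizes: 1 + 3
= 4

4


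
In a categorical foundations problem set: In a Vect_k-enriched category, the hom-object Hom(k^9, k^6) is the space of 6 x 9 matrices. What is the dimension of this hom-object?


In Vect-enriched categories, Hom(k^n, k^m) is the space of m x n matrices.
dim(Hom(k^9, k^6)) = 6 * 9 = 54

54


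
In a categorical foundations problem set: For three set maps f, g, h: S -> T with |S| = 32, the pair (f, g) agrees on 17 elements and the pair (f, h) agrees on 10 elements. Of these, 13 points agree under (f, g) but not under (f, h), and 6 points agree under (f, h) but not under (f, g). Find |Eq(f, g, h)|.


Eq(f, g, h) is the triple-agreement set: points in S where all three
maps take the same value. Using inclusion-exclusion on the pairwise data:
Pair (f, g) agrees on 17 points; pair (f, h) on 10 points.
Points agreeing under (f, g) but not (f, h) = 13; under (f, h) but not (f, g) = 6.
Triple-agreement = agreement-in-(f, g) minus points that agree under (f, g) but not (f, h):
|Eq(f, g, h)| = 17 - 13 = 4
(cross-check via (f, h): 10 - 6 = 4.)

4


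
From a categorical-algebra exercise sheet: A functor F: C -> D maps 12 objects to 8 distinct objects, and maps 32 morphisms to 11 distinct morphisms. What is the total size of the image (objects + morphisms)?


The image of F consists of distinct objects and distinct morphisms.
|Im(F)| on objects = 8
|Im(F)| on morphisms = 11
Total image cardinality = 8 + 11 = 19

19


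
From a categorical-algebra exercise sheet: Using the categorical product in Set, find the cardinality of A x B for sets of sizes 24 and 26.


In Set, the product A x B is the Cartesian product.
By the universal property, |A x B| = |A| * |B|.
|A x B| = 24 * 26 = 624

624


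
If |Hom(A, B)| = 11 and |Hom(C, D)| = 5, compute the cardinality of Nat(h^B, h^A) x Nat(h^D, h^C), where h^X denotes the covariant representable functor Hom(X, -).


By the Yoneda lemma, Nat(h^B, h^A) is isomorphic to Hom(A, B),
so |Nat(h^B, h^A)| = |Hom(A, B)| and |Nat(h^D, h^C)| = |Hom(C, D)|.
|Hom(A, B)| = 11, |Hom(C, D)| = 5.
|Nat(h^B, h^A) x Nat(h^D, h^C)| = 11 * 5 = 55

55


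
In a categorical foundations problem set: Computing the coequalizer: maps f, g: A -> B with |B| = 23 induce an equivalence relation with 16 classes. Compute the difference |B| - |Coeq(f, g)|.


The coequalizer Coeq(f, g) = B / ~ has one element per equivalence class.
|B| = 23, |Coeq(f, g)| = 16.
|B| - |Coeq(f, g)| = 23 - 16 = 7.

7


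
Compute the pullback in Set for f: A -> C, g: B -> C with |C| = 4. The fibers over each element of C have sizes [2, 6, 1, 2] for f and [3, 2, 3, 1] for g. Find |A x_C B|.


The pullback A x_C B consists of pairs (a, b) with f(a) = g(b).
For each element c in C, the fiber product has |f^-1(c)| * |g^-1(c)| elements.
Summing over C: 2 * 3 + 6 * 2 + 1 * 3 + 2 * 1
= 6 + 12 + 3 + 2 = 23

23


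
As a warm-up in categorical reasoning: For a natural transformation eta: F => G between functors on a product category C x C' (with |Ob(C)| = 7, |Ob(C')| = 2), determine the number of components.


A natural transformation eta: F => G assigns one component morphism per
object of the domain category.
The domain is the product category C x C', so
|Ob(C x C')| = |Ob(C)| * |Ob(C')| = 7 * 2 = 14.
Therefore eta has 14 component morphisms.

14


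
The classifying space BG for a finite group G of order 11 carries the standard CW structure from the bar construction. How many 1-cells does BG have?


In the bar-construction CW model of BG, the n-cells are indexed by
n-tuples [g_1|...|g_n] of non-identity elements of G (degenerate
simplices with some g_i = e do not contribute cells), so there are
(|G| - 1)^n n-cells.
For dim = 1 with |G| = 11:
cells = (11 - 1)^1 = 10^1 = 10

10


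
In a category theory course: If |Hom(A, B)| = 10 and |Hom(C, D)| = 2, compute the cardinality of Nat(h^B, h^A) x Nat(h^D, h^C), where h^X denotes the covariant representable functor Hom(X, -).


By the Yoneda lemma, Nat(h^B, h^A) is isomorphic to Hom(A, B),
so |Nat(h^B, h^A)| = |Hom(A, B)| and |Nat(h^D, h^C)| = |Hom(C, D)|.
|Hom(A, B)| = 10, |Hom(C, D)| = 2.
|Nat(h^B, h^A) x Nat(h^D, h^C)| = 10 * 2 = 20

20


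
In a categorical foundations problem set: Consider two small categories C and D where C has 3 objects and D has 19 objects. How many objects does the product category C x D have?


The product category C x D has objects that are pairs (c, d).
Number of pairs = |Ob(C)| * |Ob(D)| = 3 * 19 = 57

57


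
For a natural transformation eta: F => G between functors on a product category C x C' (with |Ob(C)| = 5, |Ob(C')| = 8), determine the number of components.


A natural transformation eta: F => G assigns one component morphism per
object of the domain category.
The domain is the product category C x C', so
|Ob(C x C')| = |Ob(C)| * |Ob(C')| = 5 * 8 = 40.
Therefore eta has 40 component morphisms.

40


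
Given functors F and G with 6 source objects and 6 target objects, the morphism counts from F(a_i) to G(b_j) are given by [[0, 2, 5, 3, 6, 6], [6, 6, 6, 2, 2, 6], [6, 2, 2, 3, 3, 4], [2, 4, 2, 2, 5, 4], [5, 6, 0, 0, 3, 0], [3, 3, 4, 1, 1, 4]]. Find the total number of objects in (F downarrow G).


Objects of (F downarrow G) are triples (a, b, h: F(a)->G(b)).
The count equals the sum of all entries in the hom-matrix.
sum(row 0) = 22
sum(row 1) = 28
sum(row 2) = 20
sum(row 3) = 19
sum(row 4) = 14
sum(row 5) = 16
Grand total = 119

119


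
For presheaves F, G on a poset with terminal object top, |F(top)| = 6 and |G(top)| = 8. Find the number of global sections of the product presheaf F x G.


Global sections of a presheaf on a poset with terminal top satisfy
Gamma(H) ~ H(top). Presheaves admit pointwise products, so
(F x G)(top) = F(top) x G(top) (Cartesian product).
|Gamma(F x G)| = |F(top)| * |G(top)| = 6 * 8 = 48.

48


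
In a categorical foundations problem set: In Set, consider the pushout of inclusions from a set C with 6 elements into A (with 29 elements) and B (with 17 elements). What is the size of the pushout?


The pushout A +_C B identifies the images of C in A and B.
|A +_C B| = |A| + |B| - |C| (for injections).
= 29 + 17 - 6 = 40

40


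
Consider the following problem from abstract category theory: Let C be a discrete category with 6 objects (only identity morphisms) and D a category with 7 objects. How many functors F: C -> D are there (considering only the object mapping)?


A functor from a discrete category C to D is determined by
where each object maps. Each of the 6 objects of C can map
to any of the 7 objects of D independently.
Number of functors = 7^6 = 117649

117649


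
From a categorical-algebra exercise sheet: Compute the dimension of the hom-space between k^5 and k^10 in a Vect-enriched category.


In Vect-enriched categories, Hom(k^n, k^m) is the space of m x n matrices.
dim(Hom(k^5, k^10)) = 10 * 5 = 50

50


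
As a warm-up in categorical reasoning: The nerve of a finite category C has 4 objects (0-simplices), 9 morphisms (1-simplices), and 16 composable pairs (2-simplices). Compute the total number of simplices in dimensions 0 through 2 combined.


The 2-skeleton of the nerve N(C) consists of simplices in dimensions 0, 1, 2:
  |N(C)_0| = 4 (objects)
  |N(C)_1| = 9 (morphisms)
  |N(C)_2| = 16 (composable pairs)
Total = 4 + 9 + 16 = 29

29


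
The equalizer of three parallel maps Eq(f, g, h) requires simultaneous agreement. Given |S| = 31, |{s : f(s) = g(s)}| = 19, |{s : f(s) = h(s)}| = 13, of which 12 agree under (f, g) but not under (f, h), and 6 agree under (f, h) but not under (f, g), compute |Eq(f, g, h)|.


Eq(f, g, h) is the triple-agreement set: points in S where all three
maps take the same value. Using inclusion-exclusion on the pairwise data:
Pair (f, g) agrees on 19 points; pair (f, h) on 13 points.
Points agreeing under (f, g) but not (f, h) = 12; under (f, h) but not (f, g) = 6.
Triple-agreement = agreement-in-(f, g) minus points that agree under (f, g) but not (f, h):
|Eq(f, g, h)| = 19 - 12 = 7
(cross-check via (f, h): 13 - 6 = 7.)

7


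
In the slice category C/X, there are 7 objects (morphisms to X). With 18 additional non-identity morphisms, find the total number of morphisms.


In the slice category C/X, objects are morphisms to X.
Identity morphisms: 7 (one per object of C/X).
Non-identity morphisms: 18.
Total = 7 + 18 = 25

25


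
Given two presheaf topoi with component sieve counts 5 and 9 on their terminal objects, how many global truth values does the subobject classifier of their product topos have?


In a product of presheaf topoi E_1 x E_2, the subobject classifier
is Omega = Omega_1 x Omega_2 (componentwise), so
|Omega(top)| = |Omega_1(top_1)| * |Omega_2(top_2)|.
= 5 * 9 = 45.

45


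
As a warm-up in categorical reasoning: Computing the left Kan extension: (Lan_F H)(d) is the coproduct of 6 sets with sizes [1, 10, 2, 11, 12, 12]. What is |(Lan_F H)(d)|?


Pointwise, the left Kan extension (Lan_F H)(d) is the colimit, indexed
by the comma category (F downarrow d), of H composed with the
projection (F downarrow d) -> C. Here that colimit is given
as a coproduct (disjoint union) of sets, so its cardinality is the
sum of the sizes of the summands.
Coproduct of sets with sizes: 1 + 10 + 2 + 11 + 12 + 12
= 48

48


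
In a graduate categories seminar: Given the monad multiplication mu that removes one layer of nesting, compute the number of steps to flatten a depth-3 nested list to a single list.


Each application of mu: T^2 -> T removes one layer of nesting.
Starting at depth 3 (i.e., T^3(X)), we need to reach T(X).
Number of mu applications = 3 - 1 = 2

2


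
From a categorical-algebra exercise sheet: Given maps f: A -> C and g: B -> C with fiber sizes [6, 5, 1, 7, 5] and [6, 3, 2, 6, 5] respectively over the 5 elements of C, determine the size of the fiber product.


The pullback A x_C B consists of pairs (a, b) with f(a) = g(b).
For each element c in C, the fiber product has |f^-1(c)| * |g^-1(c)| elements.
Summing over C: 6 * 6 + 5 * 3 + 1 * 2 + 7 * 6 + 5 * 5
= 36 + 15 + 2 + 42 + 25 = 120

120


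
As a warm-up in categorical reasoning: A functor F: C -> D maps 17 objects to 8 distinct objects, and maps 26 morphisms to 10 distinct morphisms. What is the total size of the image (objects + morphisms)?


The image of F consists of distinct objects and distinct morphisms.
|Im(F)| on objects = 8
|Im(F)| on morphisms = 10
Total image cardinality = 8 + 10 = 18

18


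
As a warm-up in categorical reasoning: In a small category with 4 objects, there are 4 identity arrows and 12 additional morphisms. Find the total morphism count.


Each object has an identity morphism, giving 4 identities.
Adding the 12 non-identity morphisms:
Total = 4 + 12 = 16

16


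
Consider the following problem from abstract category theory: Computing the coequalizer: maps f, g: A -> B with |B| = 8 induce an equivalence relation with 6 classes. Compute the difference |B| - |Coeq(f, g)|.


The coequalizer Coeq(f, g) = B / ~ has one element per equivalence class.
|B| = 8, |Coeq(f, g)| = 6.
|B| - |Coeq(f, g)| = 8 - 6 = 2.

2


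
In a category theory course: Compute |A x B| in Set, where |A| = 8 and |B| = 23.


In Set, the product A x B is the Cartesian product.
By the universal property, |A x B| = |A| * |B|.
|A x B| = 8 * 23 = 184

184


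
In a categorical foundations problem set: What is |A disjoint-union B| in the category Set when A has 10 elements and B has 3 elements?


In Set, the coproduct A + B is the disjoint union.
|A + B| = |A| + |B| = 10 + 3 = 13

13


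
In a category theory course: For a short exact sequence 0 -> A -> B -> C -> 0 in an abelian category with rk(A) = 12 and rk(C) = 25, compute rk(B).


For a short exact sequence 0 -> A -> B -> C -> 0,
rank is additive: rank(B) = rank(A) + rank(C).
rank(B) = 12 + 25 = 37

37


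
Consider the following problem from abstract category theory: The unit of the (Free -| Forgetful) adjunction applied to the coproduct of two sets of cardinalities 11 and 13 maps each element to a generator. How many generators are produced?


The unit eta_X: X -> U(F(X)) of the Free-Forgetful adjunction
maps each element of X to a generator of F(X). For X = S + T (disjoint
union in Set), |S + T| = |S| + |T|.
Total mappings = 11 + 13 = 24.

24


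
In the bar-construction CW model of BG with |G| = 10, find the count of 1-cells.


In the bar-construction CW model of BG, the n-cells are indexed by
n-tuples [g_1|...|g_n] of non-identity elements of G (degenerate
simplices with some g_i = e do not contribute cells), so there are
(|G| - 1)^n n-cells.
For dim = 1 with |G| = 10:
cells = (10 - 1)^1 = 9^1 = 9

9


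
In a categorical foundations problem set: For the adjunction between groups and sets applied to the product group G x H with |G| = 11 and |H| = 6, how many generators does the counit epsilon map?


The counit epsilon_K: F(U(K)) -> K of the Free-Forgetful adjunction
maps |K| generators of F(U(K)) into K. For K = G x H (the product group),
|G x H| = |G| * |H|.
Total generators mapped = 11 * 6 = 66.

66


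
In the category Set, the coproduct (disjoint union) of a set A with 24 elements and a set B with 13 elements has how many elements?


In Set, the coproduct A + B is the disjoint union.
|A + B| = |A| + |B| = 24 + 13 = 37

37


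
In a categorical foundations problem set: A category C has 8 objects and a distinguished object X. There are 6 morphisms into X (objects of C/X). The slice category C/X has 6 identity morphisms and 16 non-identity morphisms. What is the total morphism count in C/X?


In the slice category C/X, objects are morphisms to X.
Identity morphisms: 6 (one per object of C/X).
Non-identity morphisms: 16.
Total = 6 + 16 = 22

22


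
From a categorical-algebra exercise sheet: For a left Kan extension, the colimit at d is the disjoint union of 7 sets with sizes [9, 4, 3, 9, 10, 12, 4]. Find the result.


Pointwise, the left Kan extension (Lan_F H)(d) is the colimit, indexed
by the comma category (F downarrow d), of H composed with the
projection (F downarrow d) -> C. Here that colimit is given
as a coproduct (disjoint union) of sets, so its cardinality is the
sum of the sizes of the summands.
Coproduct of sets with sizes: 9 + 4 + 3 + 9 + 10 + 12 + 4
= 51

51


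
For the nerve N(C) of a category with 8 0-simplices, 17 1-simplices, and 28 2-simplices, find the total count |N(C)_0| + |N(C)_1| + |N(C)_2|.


The 2-skeleton of the nerve N(C) consists of simplices in dimensions 0, 1, 2:
  |N(C)_0| = 8 (objects)
  |N(C)_1| = 17 (morphisms)
  |N(C)_2| = 28 (composable pairs)
Total = 8 + 17 + 28 = 53

53


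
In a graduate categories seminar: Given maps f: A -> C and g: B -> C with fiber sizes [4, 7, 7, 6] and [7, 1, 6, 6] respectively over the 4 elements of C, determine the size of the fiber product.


The pullback A x_C B consists of pairs (a, b) with f(a) = g(b).
For each element c in C, the fiber product has |f^-1(c)| * |g^-1(c)| elements.
Summing over C: 4 * 7 + 7 * 1 + 7 * 6 + 6 * 6
= 28 + 7 + 42 + 36 = 113

113


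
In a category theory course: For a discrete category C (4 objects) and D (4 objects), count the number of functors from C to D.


A functor from a discrete category C to D is determined by
where each object maps. Each of the 4 objects of C can map
to any of the 4 objects of D independently.
Number of functors = 4^4 = 256

256


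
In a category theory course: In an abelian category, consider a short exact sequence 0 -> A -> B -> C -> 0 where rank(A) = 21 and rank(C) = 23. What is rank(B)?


For a short exact sequence 0 -> A -> B -> C -> 0,
rank is additive: rank(B) = rank(A) + rank(C).
rank(B) = 21 + 23 = 44

44


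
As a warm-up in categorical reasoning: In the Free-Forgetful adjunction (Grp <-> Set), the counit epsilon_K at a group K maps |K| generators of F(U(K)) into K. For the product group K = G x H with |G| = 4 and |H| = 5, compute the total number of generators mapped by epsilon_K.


The counit epsilon_K: F(U(K)) -> K of the Free-Forgetful adjunction
maps |K| generators of F(U(K)) into K. For K = G x H (the product group),
|G x H| = |G| * |H|.
Total generators mapped = 4 * 5 = 20.

20


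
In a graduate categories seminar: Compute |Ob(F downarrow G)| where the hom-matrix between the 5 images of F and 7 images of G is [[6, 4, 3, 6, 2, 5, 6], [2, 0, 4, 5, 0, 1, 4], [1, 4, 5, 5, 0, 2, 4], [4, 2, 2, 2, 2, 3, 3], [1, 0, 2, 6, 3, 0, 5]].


Objects of (F downarrow G) are triples (a, b, h: F(a)->G(b)).
The count equals the sum of all entries in the hom-matrix.
sum(row 0) = 32
sum(row 1) = 16
sum(row 2) = 21
sum(row 3) = 18
sum(row 4) = 17
Grand total = 104

104


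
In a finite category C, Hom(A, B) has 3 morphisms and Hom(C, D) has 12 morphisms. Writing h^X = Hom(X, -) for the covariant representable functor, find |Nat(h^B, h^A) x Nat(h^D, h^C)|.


By the Yoneda lemma, Nat(h^B, h^A) is isomorphic to Hom(A, B),
so |Nat(h^B, h^A)| = |Hom(A, B)| and |Nat(h^D, h^C)| = |Hom(C, D)|.
|Hom(A, B)| = 3, |Hom(C, D)| = 12.
|Nat(h^B, h^A) x Nat(h^D, h^C)| = 3 * 12 = 36

36


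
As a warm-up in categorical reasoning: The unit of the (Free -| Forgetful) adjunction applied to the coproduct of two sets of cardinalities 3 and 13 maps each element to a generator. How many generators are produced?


The unit eta_X: X -> U(F(X)) of the Free-Forgetful adjunction
maps each element of X to a generator of F(X). For X = S + T (disjoint
union in Set), |S + T| = |S| + |T|.
Total mappings = 3 + 13 = 16.

16


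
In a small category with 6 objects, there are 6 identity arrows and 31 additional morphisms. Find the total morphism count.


Each object has an identity morphism, giving 6 identities.
Adding the 31 non-identity morphisms:
Total = 6 + 31 = 37

37


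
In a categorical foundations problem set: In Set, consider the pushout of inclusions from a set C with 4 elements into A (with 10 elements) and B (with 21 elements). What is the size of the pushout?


The pushout A +_C B identifies the images of C in A and B.
|A +_C B| = |A| + |B| - |C| (for injections).
= 10 + 21 - 4 = 27

27


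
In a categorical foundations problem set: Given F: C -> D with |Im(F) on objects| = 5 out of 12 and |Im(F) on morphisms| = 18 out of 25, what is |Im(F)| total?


The image of F consists of distinct objects and distinct morphisms.
|Im(F)| on objects = 5
|Im(F)| on morphisms = 18
Total image cardinality = 5 + 18 = 23

23


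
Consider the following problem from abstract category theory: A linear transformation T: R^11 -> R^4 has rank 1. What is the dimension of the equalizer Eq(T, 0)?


The equalizer of f and the zero map is ker(f).
By the rank-nullity theorem: dim(ker(f)) = dim(domain) - rank(f).
dim(ker(f)) = 11 - 1 = 10

10


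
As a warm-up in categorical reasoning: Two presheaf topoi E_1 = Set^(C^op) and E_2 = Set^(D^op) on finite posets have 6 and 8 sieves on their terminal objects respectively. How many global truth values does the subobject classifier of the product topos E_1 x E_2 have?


In a product of presheaf topoi E_1 x E_2, the subobject classifier
is Omega = Omega_1 x Omega_2 (componentwise), so
|Omega(top)| = |Omega_1(top_1)| * |Omega_2(top_2)|.
= 6 * 8 = 48.

48


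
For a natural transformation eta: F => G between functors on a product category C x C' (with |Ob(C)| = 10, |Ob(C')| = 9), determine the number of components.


A natural transformation eta: F => G assigns one component morphism per
object of the domain category.
The domain is the product category C x C', so
|Ob(C x C')| = |Ob(C)| * |Ob(C')| = 10 * 9 = 90.
Therefore eta has 90 component morphisms.

90


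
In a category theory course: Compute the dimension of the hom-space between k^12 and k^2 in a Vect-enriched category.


In Vect-enriched categories, Hom(k^n, k^m) is the space of m x n matrices.
dim(Hom(k^12, k^2)) = 2 * 12 = 24

24


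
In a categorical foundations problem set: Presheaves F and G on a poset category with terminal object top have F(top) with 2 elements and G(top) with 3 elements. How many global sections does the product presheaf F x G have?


Global sections of a presheaf on a poset with terminal top satisfy
Gamma(H) ~ H(top). Presheaves admit pointwise products, so
(F x G)(top) = F(top) x G(top) (Cartesian product).
|Gamma(F x G)| = |F(top)| * |G(top)| = 2 * 3 = 6.

6


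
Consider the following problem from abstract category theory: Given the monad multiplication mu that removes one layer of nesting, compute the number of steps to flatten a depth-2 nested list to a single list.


Each application of mu: T^2 -> T removes one layer of nesting.
Starting at depth 2 (i.e., T^2(X)), we need to reach T(X).
Number of mu applications = 2 - 1 = 1

1


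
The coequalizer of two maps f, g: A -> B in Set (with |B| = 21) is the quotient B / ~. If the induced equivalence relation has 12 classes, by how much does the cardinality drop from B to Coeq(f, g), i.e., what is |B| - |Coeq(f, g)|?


The coequalizer Coeq(f, g) = B / ~ has one element per equivalence class.
|B| = 21, |Coeq(f, g)| = 12.
|B| - |Coeq(f, g)| = 21 - 12 = 9.

9


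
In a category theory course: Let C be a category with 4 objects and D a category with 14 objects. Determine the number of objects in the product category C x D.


The product category C x D has objects that are pairs (c, d).
Number of pairs = |Ob(C)| * |Ob(D)| = 4 * 14 = 56

56


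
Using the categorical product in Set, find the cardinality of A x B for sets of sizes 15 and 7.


In Set, the product A x B is the Cartesian product.
By the universal property, |A x B| = |A| * |B|.
|A x B| = 15 * 7 = 105

105


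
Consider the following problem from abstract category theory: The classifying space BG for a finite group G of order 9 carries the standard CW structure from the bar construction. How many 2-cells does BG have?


In the bar-construction CW model of BG, the n-cells are indexed by
n-tuples [g_1|...|g_n] of non-identity elements of G (degenerate
simplices with some g_i = e do not contribute cells), so there are
(|G| - 1)^n n-cells.
For dim = 2 with |G| = 9:
cells = (9 - 1)^2 = 8^2 = 64

64


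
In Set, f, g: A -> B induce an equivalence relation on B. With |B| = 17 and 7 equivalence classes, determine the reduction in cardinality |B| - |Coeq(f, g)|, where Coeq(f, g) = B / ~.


The coequalizer Coeq(f, g) = B / ~ has one element per equivalence class.
|B| = 17, |Coeq(f, g)| = 7.
|B| - |Coeq(f, g)| = 17 - 7 = 10.

10


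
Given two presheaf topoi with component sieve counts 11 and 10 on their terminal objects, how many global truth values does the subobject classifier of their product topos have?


In a product of presheaf topoi E_1 x E_2, the subobject classifier
is Omega = Omega_1 x Omega_2 (componentwise), so
|Omega(top)| = |Omega_1(top_1)| * |Omega_2(top_2)|.
= 11 * 10 = 110.

110


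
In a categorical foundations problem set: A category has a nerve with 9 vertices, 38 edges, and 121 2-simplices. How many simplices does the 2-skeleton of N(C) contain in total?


The 2-skeleton of the nerve N(C) consists of simplices in dimensions 0, 1, 2:
  |N(C)_0| = 9 (objects)
  |N(C)_1| = 38 (morphisms)
  |N(C)_2| = 121 (composable pairs)
Total = 9 + 38 + 121 = 168

168


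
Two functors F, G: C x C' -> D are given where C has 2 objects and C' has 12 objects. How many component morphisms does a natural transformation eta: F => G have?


A natural transformation eta: F => G assigns one component morphism per
object of the domain category.
The domain is the product category C x C', so
|Ob(C x C')| = |Ob(C)| * |Ob(C')| = 2 * 12 = 24.
Therefore eta has 24 component morphisms.

24


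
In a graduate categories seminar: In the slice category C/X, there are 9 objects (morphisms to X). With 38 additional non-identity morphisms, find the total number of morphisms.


In the slice category C/X, objects are morphisms to X.
Identity morphisms: 9 (one per object of C/X).
Non-identity morphisms: 38.
Total = 9 + 38 = 47

47


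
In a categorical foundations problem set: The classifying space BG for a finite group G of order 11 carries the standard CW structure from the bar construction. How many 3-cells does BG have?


In the bar-construction CW model of BG, the n-cells are indexed by
n-tuples [g_1|...|g_n] of non-identity elements of G (degenerate
simplices with some g_i = e do not contribute cells), so there are
(|G| - 1)^n n-cells.
For dim = 3 with |G| = 11:
cells = (11 - 1)^3 = 10^3 = 1000

1000


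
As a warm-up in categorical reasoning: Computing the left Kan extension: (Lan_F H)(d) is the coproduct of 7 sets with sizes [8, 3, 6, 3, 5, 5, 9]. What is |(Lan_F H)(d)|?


Pointwise, the left Kan extension (Lan_F H)(d) is the colimit, indexed
by the comma category (F downarrow d), of H composed with the
projection (F downarrow d) -> C. Here that colimit is given
as a coproduct (disjoint union) of sets, so its cardinality is the
sum of the sizes of the summands.
Coproduct of sets with sizes: 8 + 3 + 6 + 3 + 5 + 5 + 9
= 39

39


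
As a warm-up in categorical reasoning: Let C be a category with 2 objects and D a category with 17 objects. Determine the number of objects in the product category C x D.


The product category C x D has objects that are pairs (c, d).
Number of pairs = |Ob(C)| * |Ob(D)| = 2 * 17 = 34

34


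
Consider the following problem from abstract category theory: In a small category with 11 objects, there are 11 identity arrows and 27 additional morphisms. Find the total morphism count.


Each object has an identity morphism, giving 11 identities.
Adding the 27 non-identity morphisms:
Total = 11 + 27 = 38

38


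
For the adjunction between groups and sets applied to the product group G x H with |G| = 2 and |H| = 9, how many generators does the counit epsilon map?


The counit epsilon_K: F(U(K)) -> K of the Free-Forgetful adjunction
maps |K| generators of F(U(K)) into K. For K = G x H (the product group),
|G x H| = |G| * |H|.
Total generators mapped = 2 * 9 = 18.

18


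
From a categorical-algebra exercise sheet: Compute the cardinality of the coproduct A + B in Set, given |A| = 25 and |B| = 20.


In Set, the coproduct A + B is the disjoint union.
|A + B| = |A| + |B| = 25 + 20 = 45

45


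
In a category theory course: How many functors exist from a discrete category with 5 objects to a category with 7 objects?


A functor from a discrete category C to D is determined by
where each object maps. Each of the 5 objects of C can map
to any of the 7 objects of D independently.
Number of functors = 7^5 = 16807

16807


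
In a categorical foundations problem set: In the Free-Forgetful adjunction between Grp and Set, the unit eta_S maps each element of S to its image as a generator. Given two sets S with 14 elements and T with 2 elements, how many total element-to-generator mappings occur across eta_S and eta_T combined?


The unit eta_X: X -> U(F(X)) of the Free-Forgetful adjunction
maps each element of X to a generator of F(X). For X = S + T (disjoint
union in Set), |S + T| = |S| + |T|.
Total mappings = 14 + 2 = 16.

16
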